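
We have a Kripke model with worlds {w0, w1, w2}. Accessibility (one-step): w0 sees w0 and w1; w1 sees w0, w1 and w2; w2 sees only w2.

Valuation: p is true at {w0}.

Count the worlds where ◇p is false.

1

w0: successors {w0, w1}; p there: w0:T, w1:F. ✓
w1: successors {w0, w1, w2}; p there: w0:T, w1:F, w2:F. ✓
w2: successors {w2}; p there: w2:F. ✗
Satisfying worlds: {w0, w1}.
So ◇p fails at the other 1 world.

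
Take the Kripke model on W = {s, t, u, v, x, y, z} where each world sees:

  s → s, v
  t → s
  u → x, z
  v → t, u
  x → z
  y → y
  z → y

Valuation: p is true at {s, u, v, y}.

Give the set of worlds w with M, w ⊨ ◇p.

{s, t, v, y, z}

s: successors {s, v}; p there: s:T, v:T. ✓
t: successors {s}; p there: s:T. ✓
u: successors {x, z}; p there: x:F, z:F. ✗
v: successors {t, u}; p there: t:F, u:T. ✓
x: successors {z}; p there: z:F. ✗
y: successors {y}; p there: y:T. ✓
z: successors {y}; p there: y:T. ✓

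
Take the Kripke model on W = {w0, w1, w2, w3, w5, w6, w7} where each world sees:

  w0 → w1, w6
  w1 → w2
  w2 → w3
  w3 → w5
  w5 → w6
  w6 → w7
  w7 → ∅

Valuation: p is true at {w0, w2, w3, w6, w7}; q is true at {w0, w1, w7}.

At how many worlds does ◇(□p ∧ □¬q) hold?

w0: successors {w1, w6}; □p ∧ □¬q there: w1:T, w6:F. ✓
w1: successors {w2}; □p ∧ □¬q there: w2:T. ✓
w2: successors {w3}; □p ∧ □¬q there: w3:F. ✗
w3: successors {w5}; □p ∧ □¬q there: w5:T. ✓
w5: successors {w6}; □p ∧ □¬q there: w6:F. ✗
w6: successors {w7}; □p ∧ □¬q there: w7:T. ✓
w7: no successors, so ◇(□p ∧ □¬q) fails. ✗
Satisfying worlds: {w0, w1, w3, w6}.

4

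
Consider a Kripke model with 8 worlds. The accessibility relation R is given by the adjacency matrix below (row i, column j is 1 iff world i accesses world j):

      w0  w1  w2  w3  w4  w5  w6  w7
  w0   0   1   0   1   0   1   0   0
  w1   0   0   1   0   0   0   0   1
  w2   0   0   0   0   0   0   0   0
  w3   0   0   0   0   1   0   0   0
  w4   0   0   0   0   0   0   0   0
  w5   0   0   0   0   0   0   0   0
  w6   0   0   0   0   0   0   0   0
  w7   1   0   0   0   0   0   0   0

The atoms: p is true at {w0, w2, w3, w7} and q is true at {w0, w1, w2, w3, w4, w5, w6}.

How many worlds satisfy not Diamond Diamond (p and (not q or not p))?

7

w0: Diamond Diamond (p and (not q or not p)) is T. ✗
w1: Diamond Diamond (p and (not q or not p)) is F. ✓
w2: Diamond Diamond (p and (not q or not p)) is F. ✓
w3: Diamond Diamond (p and (not q or not p)) is F. ✓
w4: Diamond Diamond (p and (not q or not p)) is F. ✓
w5: Diamond Diamond (p and (not q or not p)) is F. ✓
w6: Diamond Diamond (p and (not q or not p)) is F. ✓
w7: Diamond Diamond (p and (not q or not p)) is F. ✓
Satisfying worlds: {w1, w2, w3, w4, w5, w6, w7}.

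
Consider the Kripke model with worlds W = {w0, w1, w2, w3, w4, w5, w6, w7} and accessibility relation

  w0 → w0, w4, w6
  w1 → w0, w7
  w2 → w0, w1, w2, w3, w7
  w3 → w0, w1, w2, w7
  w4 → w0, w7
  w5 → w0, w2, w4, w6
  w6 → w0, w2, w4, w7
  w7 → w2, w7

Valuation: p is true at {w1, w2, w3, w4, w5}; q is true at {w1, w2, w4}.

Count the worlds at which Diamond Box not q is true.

5

w0: successors {w0, w4, w6}; Box not q there: w0:F, w4:T, w6:F. ✓
w1: successors {w0, w7}; Box not q there: w0:F, w7:F. ✗
w2: successors {w0, w1, w2, w3, w7}; Box not q there: w0:F, w1:T, w2:F, w3:F, w7:F. ✓
w3: successors {w0, w1, w2, w7}; Box not q there: w0:F, w1:T, w2:F, w7:F. ✓
w4: successors {w0, w7}; Box not q there: w0:F, w7:F. ✗
w5: successors {w0, w2, w4, w6}; Box not q there: w0:F, w2:F, w4:T, w6:F. ✓
w6: successors {w0, w2, w4, w7}; Box not q there: w0:F, w2:F, w4:T, w7:F. ✓
w7: successors {w2, w7}; Box not q there: w2:F, w7:F. ✗
Satisfying worlds: {w0, w2, w3, w5, w6}.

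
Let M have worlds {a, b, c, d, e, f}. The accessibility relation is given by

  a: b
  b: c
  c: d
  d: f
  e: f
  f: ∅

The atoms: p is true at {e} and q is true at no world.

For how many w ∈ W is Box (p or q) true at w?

1

a: successors {b}; p or q there: b:F. ✗
b: successors {c}; p or q there: c:F. ✗
c: successors {d}; p or q there: d:F. ✗
d: successors {f}; p or q there: f:F. ✗
e: successors {f}; p or q there: f:F. ✗
f: no successors, so Box (p or q) holds vacuously. ✓
Satisfying worlds: {f}.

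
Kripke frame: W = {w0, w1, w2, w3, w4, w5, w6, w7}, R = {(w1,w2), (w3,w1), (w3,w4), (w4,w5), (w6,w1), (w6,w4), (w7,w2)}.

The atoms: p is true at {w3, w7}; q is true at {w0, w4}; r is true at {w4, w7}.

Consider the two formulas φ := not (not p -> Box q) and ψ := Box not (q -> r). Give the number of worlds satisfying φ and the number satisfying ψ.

3 and 3

For not (not p -> Box q):
w0: not p -> Box q is T. ✗
w1: not p -> Box q is F. ✓
w2: not p -> Box q is T. ✗
w3: not p -> Box q is T. ✗
w4: not p -> Box q is F. ✓
w5: not p -> Box q is T. ✗
w6: not p -> Box q is F. ✓
w7: not p -> Box q is T. ✗
— 3 worlds.
For Box not (q -> r):
w0: no successors, so Box not (q -> r) holds vacuously. ✓
w1: successors {w2}; not (q -> r) there: w2:F. ✗
w2: no successors, so Box not (q -> r) holds vacuously. ✓
w3: successors {w1, w4}; not (q -> r) there: w1:F, w4:F. ✗
w4: successors {w5}; not (q -> r) there: w5:F. ✗
w5: no successors, so Box not (q -> r) holds vacuously. ✓
w6: successors {w1, w4}; not (q -> r) there: w1:F, w4:F. ✗
w7: successors {w2}; not (q -> r) there: w2:F. ✗
— 3 worlds.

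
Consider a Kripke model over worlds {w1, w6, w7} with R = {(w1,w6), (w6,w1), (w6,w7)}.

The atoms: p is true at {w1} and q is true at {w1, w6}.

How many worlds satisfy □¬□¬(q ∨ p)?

w1: successors {w6}; ¬□¬(q ∨ p) there: w6:T. ✓
w6: successors {w1, w7}; ¬□¬(q ∨ p) there: w1:T, w7:F. ✗
w7: no successors, so □¬□¬(q ∨ p) holds vacuously. ✓
Satisfying worlds: {w1, w7}.

2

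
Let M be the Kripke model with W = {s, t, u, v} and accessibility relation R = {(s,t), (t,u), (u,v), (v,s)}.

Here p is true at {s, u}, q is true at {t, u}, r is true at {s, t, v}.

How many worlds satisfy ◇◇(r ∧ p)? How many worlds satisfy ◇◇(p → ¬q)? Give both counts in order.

1 and 3

For ◇◇(r ∧ p):
s: successors {t}; ◇(r ∧ p) there: t:F. ✗
t: successors {u}; ◇(r ∧ p) there: u:F. ✗
u: successors {v}; ◇(r ∧ p) there: v:T. ✓
v: successors {s}; ◇(r ∧ p) there: s:F. ✗
— 1 world.
For ◇◇(p → ¬q):
s: successors {t}; ◇(p → ¬q) there: t:F. ✗
t: successors {u}; ◇(p → ¬q) there: u:T. ✓
u: successors {v}; ◇(p → ¬q) there: v:T. ✓
v: successors {s}; ◇(p → ¬q) there: s:T. ✓
— 3 worlds.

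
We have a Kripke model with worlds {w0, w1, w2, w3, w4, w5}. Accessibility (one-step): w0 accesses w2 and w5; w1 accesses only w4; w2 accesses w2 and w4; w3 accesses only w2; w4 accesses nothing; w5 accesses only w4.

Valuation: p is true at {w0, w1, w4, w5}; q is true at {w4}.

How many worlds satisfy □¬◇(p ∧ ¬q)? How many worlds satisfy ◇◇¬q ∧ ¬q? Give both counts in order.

For □¬◇(p ∧ ¬q):
w0: successors {w2, w5}; ¬◇(p ∧ ¬q) there: w2:T, w5:T. ✓
w1: successors {w4}; ¬◇(p ∧ ¬q) there: w4:T. ✓
w2: successors {w2, w4}; ¬◇(p ∧ ¬q) there: w2:T, w4:T. ✓
w3: successors {w2}; ¬◇(p ∧ ¬q) there: w2:T. ✓
w4: no successors, so □¬◇(p ∧ ¬q) holds vacuously. ✓
w5: successors {w4}; ¬◇(p ∧ ¬q) there: w4:T. ✓
— 6 worlds.
For ◇◇¬q ∧ ¬q:
w0: ◇◇¬q is T, ¬q is T. ✓
w1: ◇◇¬q is F, ¬q is T. ✗
w2: ◇◇¬q is T, ¬q is T. ✓
w3: ◇◇¬q is T, ¬q is T. ✓
w4: ◇◇¬q is F, ¬q is F. ✗
w5: ◇◇¬q is F, ¬q is T. ✗
— 3 worlds.

6 and 3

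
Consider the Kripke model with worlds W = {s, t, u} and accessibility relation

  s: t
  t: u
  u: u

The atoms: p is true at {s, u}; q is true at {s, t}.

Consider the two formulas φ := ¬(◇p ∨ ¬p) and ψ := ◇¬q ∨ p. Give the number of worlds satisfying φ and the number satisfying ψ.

1 and 3

For ¬(◇p ∨ ¬p):
s: ◇p ∨ ¬p is F. ✓
t: ◇p ∨ ¬p is T. ✗
u: ◇p ∨ ¬p is T. ✗
— 1 world.
For ◇¬q ∨ p:
s: ◇¬q is F, p is T. ✓
t: ◇¬q is T, p is F. ✓
u: ◇¬q is T, p is T. ✓
— 3 worlds.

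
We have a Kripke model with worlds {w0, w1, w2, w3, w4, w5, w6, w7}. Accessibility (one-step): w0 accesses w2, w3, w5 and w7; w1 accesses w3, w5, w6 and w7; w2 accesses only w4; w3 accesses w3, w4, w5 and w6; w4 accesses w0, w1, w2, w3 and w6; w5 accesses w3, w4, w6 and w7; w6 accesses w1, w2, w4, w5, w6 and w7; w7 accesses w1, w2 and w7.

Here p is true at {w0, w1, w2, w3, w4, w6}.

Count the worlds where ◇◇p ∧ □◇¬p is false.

w0: ◇◇p is T, □◇¬p is F. ✗
w1: ◇◇p is T, □◇¬p is T. ✓
w2: ◇◇p is T, □◇¬p is F. ✗
w3: ◇◇p is T, □◇¬p is F. ✗
w4: ◇◇p is T, □◇¬p is F. ✗
w5: ◇◇p is T, □◇¬p is F. ✗
w6: ◇◇p is T, □◇¬p is F. ✗
w7: ◇◇p is T, □◇¬p is F. ✗
Satisfying worlds: {w1}.
So ◇◇p ∧ □◇¬p fails at the other 7 worlds.

7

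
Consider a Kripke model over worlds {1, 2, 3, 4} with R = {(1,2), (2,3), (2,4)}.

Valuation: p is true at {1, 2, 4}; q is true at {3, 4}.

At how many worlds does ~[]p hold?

1

1: []p is T. ✗
2: []p is F. ✓
3: []p is T. ✗
4: []p is T. ✗
Satisfying worlds: {2}.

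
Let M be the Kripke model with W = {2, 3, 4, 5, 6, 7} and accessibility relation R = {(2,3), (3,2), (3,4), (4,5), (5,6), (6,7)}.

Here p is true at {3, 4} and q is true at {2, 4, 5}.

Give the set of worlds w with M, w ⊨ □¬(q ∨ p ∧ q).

2: successors {3}; ¬(q ∨ p ∧ q) there: 3:T. ✓
3: successors {2, 4}; ¬(q ∨ p ∧ q) there: 2:F, 4:F. ✗
4: successors {5}; ¬(q ∨ p ∧ q) there: 5:F. ✗
5: successors {6}; ¬(q ∨ p ∧ q) there: 6:T. ✓
6: successors {7}; ¬(q ∨ p ∧ q) there: 7:T. ✓
7: no successors, so □¬(q ∨ p ∧ q) holds vacuously. ✓

{2, 5, 6, 7}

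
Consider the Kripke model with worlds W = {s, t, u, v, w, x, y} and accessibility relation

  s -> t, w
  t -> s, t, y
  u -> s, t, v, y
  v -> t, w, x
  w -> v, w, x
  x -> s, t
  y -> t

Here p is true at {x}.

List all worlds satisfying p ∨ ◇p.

{v, w, x}

s: p is F, ◇p is F. ✗
t: p is F, ◇p is F. ✗
u: p is F, ◇p is F. ✗
v: p is F, ◇p is T. ✓
w: p is F, ◇p is T. ✓
x: p is T, ◇p is F. ✓
y: p is F, ◇p is F. ✗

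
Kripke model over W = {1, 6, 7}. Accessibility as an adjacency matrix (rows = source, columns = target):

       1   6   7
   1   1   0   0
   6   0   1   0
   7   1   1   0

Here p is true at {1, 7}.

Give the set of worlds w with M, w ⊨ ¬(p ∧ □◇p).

{6, 7}

1: p ∧ □◇p is T. ✗
6: p ∧ □◇p is F. ✓
7: p ∧ □◇p is F. ✓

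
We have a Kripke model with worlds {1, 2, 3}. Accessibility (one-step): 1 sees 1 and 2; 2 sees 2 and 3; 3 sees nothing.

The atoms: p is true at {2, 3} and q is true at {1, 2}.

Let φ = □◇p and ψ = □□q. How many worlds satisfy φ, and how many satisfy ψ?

2 and 1

For □◇p:
1: successors {1, 2}; ◇p there: 1:T, 2:T. ✓
2: successors {2, 3}; ◇p there: 2:T, 3:F. ✗
3: no successors, so □◇p holds vacuously. ✓
— 2 worlds.
For □□q:
1: successors {1, 2}; □q there: 1:T, 2:F. ✗
2: successors {2, 3}; □q there: 2:F, 3:T. ✗
3: no successors, so □□q holds vacuously. ✓
— 1 world.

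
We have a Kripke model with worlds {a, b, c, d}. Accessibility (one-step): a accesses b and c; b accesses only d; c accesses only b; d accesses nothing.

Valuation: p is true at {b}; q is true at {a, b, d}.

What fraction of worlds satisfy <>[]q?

3/4

a: successors {b, c}; []q there: b:T, c:T. ✓
b: successors {d}; []q there: d:T. ✓
c: successors {b}; []q there: b:T. ✓
d: no successors, so <>[]q fails. ✗
That's 3 of 4 worlds, so 3/4.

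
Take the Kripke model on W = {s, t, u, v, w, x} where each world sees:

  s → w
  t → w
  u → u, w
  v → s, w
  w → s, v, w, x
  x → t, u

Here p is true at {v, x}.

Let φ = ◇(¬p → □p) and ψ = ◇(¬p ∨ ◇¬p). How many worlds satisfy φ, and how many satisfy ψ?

1 and 6

For ◇(¬p → □p):
s: successors {w}; ¬p → □p there: w:F. ✗
t: successors {w}; ¬p → □p there: w:F. ✗
u: successors {u, w}; ¬p → □p there: u:F, w:F. ✗
v: successors {s, w}; ¬p → □p there: s:F, w:F. ✗
w: successors {s, v, w, x}; ¬p → □p there: s:F, v:T, w:F, x:T. ✓
x: successors {t, u}; ¬p → □p there: t:F, u:F. ✗
— 1 world.
For ◇(¬p ∨ ◇¬p):
s: successors {w}; ¬p ∨ ◇¬p there: w:T. ✓
t: successors {w}; ¬p ∨ ◇¬p there: w:T. ✓
u: successors {u, w}; ¬p ∨ ◇¬p there: u:T, w:T. ✓
v: successors {s, w}; ¬p ∨ ◇¬p there: s:T, w:T. ✓
w: successors {s, v, w, x}; ¬p ∨ ◇¬p there: s:T, v:T, w:T, x:T. ✓
x: successors {t, u}; ¬p ∨ ◇¬p there: t:T, u:T. ✓
— 6 worlds.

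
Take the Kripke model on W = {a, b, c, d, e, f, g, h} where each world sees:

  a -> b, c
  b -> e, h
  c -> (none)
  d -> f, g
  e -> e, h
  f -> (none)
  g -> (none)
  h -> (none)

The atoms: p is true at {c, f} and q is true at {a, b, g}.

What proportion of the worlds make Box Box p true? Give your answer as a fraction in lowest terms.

5/8

a: successors {b, c}; Box p there: b:F, c:T. ✗
b: successors {e, h}; Box p there: e:F, h:T. ✗
c: no successors, so Box Box p holds vacuously. ✓
d: successors {f, g}; Box p there: f:T, g:T. ✓
e: successors {e, h}; Box p there: e:F, h:T. ✗
f: no successors, so Box Box p holds vacuously. ✓
g: no successors, so Box Box p holds vacuously. ✓
h: no successors, so Box Box p holds vacuously. ✓
That's 5 of 8 worlds, so 5/8.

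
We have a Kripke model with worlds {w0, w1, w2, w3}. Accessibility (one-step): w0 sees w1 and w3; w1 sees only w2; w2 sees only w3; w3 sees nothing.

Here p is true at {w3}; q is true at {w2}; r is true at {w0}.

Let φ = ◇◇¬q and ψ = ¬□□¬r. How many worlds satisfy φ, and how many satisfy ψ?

For ◇◇¬q:
w0: successors {w1, w3}; ◇¬q there: w1:F, w3:F. ✗
w1: successors {w2}; ◇¬q there: w2:T. ✓
w2: successors {w3}; ◇¬q there: w3:F. ✗
w3: no successors, so ◇◇¬q fails. ✗
— 1 world.
For ¬□□¬r:
w0: □□¬r is T. ✗
w1: □□¬r is T. ✗
w2: □□¬r is T. ✗
w3: □□¬r is T. ✗
— 0 worlds.

1 and 0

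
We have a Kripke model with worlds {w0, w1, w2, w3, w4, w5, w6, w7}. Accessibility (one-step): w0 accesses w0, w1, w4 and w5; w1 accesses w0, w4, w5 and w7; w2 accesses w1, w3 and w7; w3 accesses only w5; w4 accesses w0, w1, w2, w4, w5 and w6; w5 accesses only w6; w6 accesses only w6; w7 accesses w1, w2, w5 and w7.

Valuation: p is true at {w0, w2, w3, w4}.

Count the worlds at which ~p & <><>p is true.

2

w0: ~p is F, <><>p is T. ✗
w1: ~p is T, <><>p is T. ✓
w2: ~p is F, <><>p is T. ✗
w3: ~p is F, <><>p is F. ✗
w4: ~p is F, <><>p is T. ✗
w5: ~p is T, <><>p is F. ✗
w6: ~p is T, <><>p is F. ✗
w7: ~p is T, <><>p is T. ✓
Satisfying worlds: {w1, w7}.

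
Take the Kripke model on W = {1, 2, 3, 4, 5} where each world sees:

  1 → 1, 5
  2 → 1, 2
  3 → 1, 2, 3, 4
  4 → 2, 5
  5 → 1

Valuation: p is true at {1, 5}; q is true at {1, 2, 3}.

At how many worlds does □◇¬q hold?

1

1: successors {1, 5}; ◇¬q there: 1:T, 5:F. ✗
2: successors {1, 2}; ◇¬q there: 1:T, 2:F. ✗
3: successors {1, 2, 3, 4}; ◇¬q there: 1:T, 2:F, 3:T, 4:T. ✗
4: successors {2, 5}; ◇¬q there: 2:F, 5:F. ✗
5: successors {1}; ◇¬q there: 1:T. ✓
Satisfying worlds: {5}.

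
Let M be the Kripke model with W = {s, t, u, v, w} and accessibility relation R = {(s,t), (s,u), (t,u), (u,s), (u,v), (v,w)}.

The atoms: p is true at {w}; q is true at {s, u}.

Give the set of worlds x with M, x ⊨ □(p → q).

s: successors {t, u}; p → q there: t:T, u:T. ✓
t: successors {u}; p → q there: u:T. ✓
u: successors {s, v}; p → q there: s:T, v:T. ✓
v: successors {w}; p → q there: w:F. ✗
w: no successors, so □(p → q) holds vacuously. ✓

{s, t, u, w}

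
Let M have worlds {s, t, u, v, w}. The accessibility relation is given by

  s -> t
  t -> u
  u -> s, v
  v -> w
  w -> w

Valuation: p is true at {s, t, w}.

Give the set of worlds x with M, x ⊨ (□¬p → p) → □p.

s: □¬p → p is T, □p is T. ✓
t: □¬p → p is T, □p is F. ✗
u: □¬p → p is T, □p is F. ✗
v: □¬p → p is T, □p is T. ✓
w: □¬p → p is T, □p is T. ✓

{s, v, w}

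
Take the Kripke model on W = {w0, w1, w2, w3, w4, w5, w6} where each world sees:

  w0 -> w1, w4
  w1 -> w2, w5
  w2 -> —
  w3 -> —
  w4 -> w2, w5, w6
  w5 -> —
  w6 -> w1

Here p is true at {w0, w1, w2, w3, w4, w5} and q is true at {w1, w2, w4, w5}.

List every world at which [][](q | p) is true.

w0: successors {w1, w4}; [](q | p) there: w1:T, w4:F. ✗
w1: successors {w2, w5}; [](q | p) there: w2:T, w5:T. ✓
w2: no successors, so [][](q | p) holds vacuously. ✓
w3: no successors, so [][](q | p) holds vacuously. ✓
w4: successors {w2, w5, w6}; [](q | p) there: w2:T, w5:T, w6:T. ✓
w5: no successors, so [][](q | p) holds vacuously. ✓
w6: successors {w1}; [](q | p) there: w1:T. ✓

{w1, w2, w3, w4, w5, w6}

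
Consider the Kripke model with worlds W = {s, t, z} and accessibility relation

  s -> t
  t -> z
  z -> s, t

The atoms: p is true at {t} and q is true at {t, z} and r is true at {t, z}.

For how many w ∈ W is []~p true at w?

s: successors {t}; ~p there: t:F. ✗
t: successors {z}; ~p there: z:T. ✓
z: successors {s, t}; ~p there: s:T, t:F. ✗
Satisfying worlds: {t}.

1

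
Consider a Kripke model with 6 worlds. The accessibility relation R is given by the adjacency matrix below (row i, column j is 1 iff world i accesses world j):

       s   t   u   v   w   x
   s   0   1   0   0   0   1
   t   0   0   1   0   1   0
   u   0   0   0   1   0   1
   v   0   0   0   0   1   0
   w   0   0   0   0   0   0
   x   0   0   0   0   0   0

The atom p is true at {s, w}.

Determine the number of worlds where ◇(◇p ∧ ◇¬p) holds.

s: successors {t, x}; ◇p ∧ ◇¬p there: t:T, x:F. ✓
t: successors {u, w}; ◇p ∧ ◇¬p there: u:F, w:F. ✗
u: successors {v, x}; ◇p ∧ ◇¬p there: v:F, x:F. ✗
v: successors {w}; ◇p ∧ ◇¬p there: w:F. ✗
w: no successors, so ◇(◇p ∧ ◇¬p) fails. ✗
x: no successors, so ◇(◇p ∧ ◇¬p) fails. ✗
Satisfying worlds: {s}.

1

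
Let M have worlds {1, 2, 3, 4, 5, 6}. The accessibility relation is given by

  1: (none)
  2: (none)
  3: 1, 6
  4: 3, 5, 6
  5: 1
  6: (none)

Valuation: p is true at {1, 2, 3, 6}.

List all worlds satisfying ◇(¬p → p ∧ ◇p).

{3, 4, 5}

1: no successors, so ◇(¬p → p ∧ ◇p) fails. ✗
2: no successors, so ◇(¬p → p ∧ ◇p) fails. ✗
3: successors {1, 6}; ¬p → p ∧ ◇p there: 1:T, 6:T. ✓
4: successors {3, 5, 6}; ¬p → p ∧ ◇p there: 3:T, 5:F, 6:T. ✓
5: successors {1}; ¬p → p ∧ ◇p there: 1:T. ✓
6: no successors, so ◇(¬p → p ∧ ◇p) fails. ✗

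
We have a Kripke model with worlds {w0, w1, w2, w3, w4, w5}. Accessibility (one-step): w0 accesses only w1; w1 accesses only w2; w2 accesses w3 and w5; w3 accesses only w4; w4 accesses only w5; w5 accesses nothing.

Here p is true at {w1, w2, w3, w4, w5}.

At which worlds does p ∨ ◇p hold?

{w0, w1, w2, w3, w4, w5}

w0: p is F, ◇p is T. ✓
w1: p is T, ◇p is T. ✓
w2: p is T, ◇p is T. ✓
w3: p is T, ◇p is T. ✓
w4: p is T, ◇p is T. ✓
w5: p is T, ◇p is F. ✓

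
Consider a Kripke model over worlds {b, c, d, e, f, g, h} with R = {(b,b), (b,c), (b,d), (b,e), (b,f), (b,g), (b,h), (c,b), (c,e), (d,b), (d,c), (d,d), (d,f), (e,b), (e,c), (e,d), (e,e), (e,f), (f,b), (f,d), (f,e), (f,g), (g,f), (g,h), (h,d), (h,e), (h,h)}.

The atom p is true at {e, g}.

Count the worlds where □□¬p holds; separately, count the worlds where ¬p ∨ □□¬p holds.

For □□¬p:
b: successors {b, c, d, e, f, g, h}; □¬p there: b:F, c:F, d:T, e:F, f:F, g:T, h:F. ✗
c: successors {b, e}; □¬p there: b:F, e:F. ✗
d: successors {b, c, d, f}; □¬p there: b:F, c:F, d:T, f:F. ✗
e: successors {b, c, d, e, f}; □¬p there: b:F, c:F, d:T, e:F, f:F. ✗
f: successors {b, d, e, g}; □¬p there: b:F, d:T, e:F, g:T. ✗
g: successors {f, h}; □¬p there: f:F, h:F. ✗
h: successors {d, e, h}; □¬p there: d:T, e:F, h:F. ✗
— 0 worlds.
For ¬p ∨ □□¬p:
b: ¬p is T, □□¬p is F. ✓
c: ¬p is T, □□¬p is F. ✓
d: ¬p is T, □□¬p is F. ✓
e: ¬p is F, □□¬p is F. ✗
f: ¬p is T, □□¬p is F. ✓
g: ¬p is F, □□¬p is F. ✗
h: ¬p is T, □□¬p is F. ✓
— 5 worlds.

0 and 5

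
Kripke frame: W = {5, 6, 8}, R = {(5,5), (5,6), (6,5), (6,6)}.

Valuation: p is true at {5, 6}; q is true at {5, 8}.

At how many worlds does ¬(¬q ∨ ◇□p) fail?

5: ¬q ∨ ◇□p is T. ✗
6: ¬q ∨ ◇□p is T. ✗
8: ¬q ∨ ◇□p is F. ✓
Satisfying worlds: {8}.
So ¬(¬q ∨ ◇□p) fails at the other 2 worlds.

2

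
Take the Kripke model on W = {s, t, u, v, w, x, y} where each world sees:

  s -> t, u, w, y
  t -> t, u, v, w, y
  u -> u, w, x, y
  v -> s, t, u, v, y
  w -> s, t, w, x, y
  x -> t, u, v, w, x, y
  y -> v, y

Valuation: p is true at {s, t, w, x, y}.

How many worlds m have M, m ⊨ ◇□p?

s: successors {t, u, w, y}; □p there: t:F, u:F, w:T, y:F. ✓
t: successors {t, u, v, w, y}; □p there: t:F, u:F, v:F, w:T, y:F. ✓
u: successors {u, w, x, y}; □p there: u:F, w:T, x:F, y:F. ✓
v: successors {s, t, u, v, y}; □p there: s:F, t:F, u:F, v:F, y:F. ✗
w: successors {s, t, w, x, y}; □p there: s:F, t:F, w:T, x:F, y:F. ✓
x: successors {t, u, v, w, x, y}; □p there: t:F, u:F, v:F, w:T, x:F, y:F. ✓
y: successors {v, y}; □p there: v:F, y:F. ✗
Satisfying worlds: {s, t, u, w, x}.

5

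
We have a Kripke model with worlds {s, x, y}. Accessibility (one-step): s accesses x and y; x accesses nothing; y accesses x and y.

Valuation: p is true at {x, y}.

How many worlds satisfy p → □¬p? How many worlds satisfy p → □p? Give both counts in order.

2 and 3

For p → □¬p:
s: p is F, □¬p is F. ✓
x: p is T, □¬p is T. ✓
y: p is T, □¬p is F. ✗
— 2 worlds.
For p → □p:
s: p is F, □p is T. ✓
x: p is T, □p is T. ✓
y: p is T, □p is T. ✓
— 3 worlds.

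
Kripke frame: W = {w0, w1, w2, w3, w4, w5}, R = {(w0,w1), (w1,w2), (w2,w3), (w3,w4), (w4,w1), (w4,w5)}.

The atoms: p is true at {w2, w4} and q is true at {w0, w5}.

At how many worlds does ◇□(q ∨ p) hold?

w0: successors {w1}; □(q ∨ p) there: w1:T. ✓
w1: successors {w2}; □(q ∨ p) there: w2:F. ✗
w2: successors {w3}; □(q ∨ p) there: w3:T. ✓
w3: successors {w4}; □(q ∨ p) there: w4:F. ✗
w4: successors {w1, w5}; □(q ∨ p) there: w1:T, w5:T. ✓
w5: no successors, so ◇□(q ∨ p) fails. ✗
Satisfying worlds: {w0, w2, w4}.

3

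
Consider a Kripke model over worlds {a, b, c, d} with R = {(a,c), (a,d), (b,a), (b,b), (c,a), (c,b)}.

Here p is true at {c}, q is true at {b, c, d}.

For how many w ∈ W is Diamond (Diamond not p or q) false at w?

1

a: successors {c, d}; Diamond not p or q there: c:T, d:T. ✓
b: successors {a, b}; Diamond not p or q there: a:T, b:T. ✓
c: successors {a, b}; Diamond not p or q there: a:T, b:T. ✓
d: no successors, so Diamond (Diamond not p or q) fails. ✗
Satisfying worlds: {a, b, c}.
So Diamond (Diamond not p or q) fails at the other 1 world.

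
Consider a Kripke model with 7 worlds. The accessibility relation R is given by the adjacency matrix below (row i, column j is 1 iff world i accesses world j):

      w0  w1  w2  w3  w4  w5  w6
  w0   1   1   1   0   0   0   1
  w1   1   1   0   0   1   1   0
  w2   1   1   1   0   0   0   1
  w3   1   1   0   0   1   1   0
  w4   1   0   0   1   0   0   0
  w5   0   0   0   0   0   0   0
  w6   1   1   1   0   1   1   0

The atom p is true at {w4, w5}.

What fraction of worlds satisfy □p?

1/7

w0: successors {w0, w1, w2, w6}; p there: w0:F, w1:F, w2:F, w6:F. ✗
w1: successors {w0, w1, w4, w5}; p there: w0:F, w1:F, w4:T, w5:T. ✗
w2: successors {w0, w1, w2, w6}; p there: w0:F, w1:F, w2:F, w6:F. ✗
w3: successors {w0, w1, w4, w5}; p there: w0:F, w1:F, w4:T, w5:T. ✗
w4: successors {w0, w3}; p there: w0:F, w3:F. ✗
w5: no successors, so □p holds vacuously. ✓
w6: successors {w0, w1, w2, w4, w5}; p there: w0:F, w1:F, w2:F, w4:T, w5:T. ✗
That's 1 of 7 worlds, so 1/7.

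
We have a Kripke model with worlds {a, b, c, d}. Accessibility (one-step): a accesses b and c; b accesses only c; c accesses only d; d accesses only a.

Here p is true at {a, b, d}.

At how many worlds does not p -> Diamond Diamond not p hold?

3

a: not p is F, Diamond Diamond not p is T. ✓
b: not p is F, Diamond Diamond not p is F. ✓
c: not p is T, Diamond Diamond not p is F. ✗
d: not p is F, Diamond Diamond not p is T. ✓
Satisfying worlds: {a, b, d}.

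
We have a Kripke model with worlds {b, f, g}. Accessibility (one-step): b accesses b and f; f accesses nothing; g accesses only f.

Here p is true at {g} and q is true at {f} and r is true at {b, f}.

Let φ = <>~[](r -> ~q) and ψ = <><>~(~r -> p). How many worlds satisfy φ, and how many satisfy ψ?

1 and 0

For <>~[](r -> ~q):
b: successors {b, f}; ~[](r -> ~q) there: b:T, f:F. ✓
f: no successors, so <>~[](r -> ~q) fails. ✗
g: successors {f}; ~[](r -> ~q) there: f:F. ✗
— 1 world.
For <><>~(~r -> p):
b: successors {b, f}; <>~(~r -> p) there: b:F, f:F. ✗
f: no successors, so <><>~(~r -> p) fails. ✗
g: successors {f}; <>~(~r -> p) there: f:F. ✗
— 0 worlds.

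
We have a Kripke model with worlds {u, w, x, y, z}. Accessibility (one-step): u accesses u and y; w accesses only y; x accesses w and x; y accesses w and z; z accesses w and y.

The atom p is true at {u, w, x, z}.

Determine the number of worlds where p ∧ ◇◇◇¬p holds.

4

u: p is T, ◇◇◇¬p is T. ✓
w: p is T, ◇◇◇¬p is T. ✓
x: p is T, ◇◇◇¬p is T. ✓
y: p is F, ◇◇◇¬p is T. ✗
z: p is T, ◇◇◇¬p is T. ✓
Satisfying worlds: {u, w, x, z}.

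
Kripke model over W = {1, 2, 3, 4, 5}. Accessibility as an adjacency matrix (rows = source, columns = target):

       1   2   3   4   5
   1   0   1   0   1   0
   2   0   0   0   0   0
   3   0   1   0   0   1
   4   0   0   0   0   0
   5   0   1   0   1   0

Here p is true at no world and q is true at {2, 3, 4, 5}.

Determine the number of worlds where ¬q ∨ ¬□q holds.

1

1: ¬q is T, ¬□q is F. ✓
2: ¬q is F, ¬□q is F. ✗
3: ¬q is F, ¬□q is F. ✗
4: ¬q is F, ¬□q is F. ✗
5: ¬q is F, ¬□q is F. ✗
Satisfying worlds: {1}.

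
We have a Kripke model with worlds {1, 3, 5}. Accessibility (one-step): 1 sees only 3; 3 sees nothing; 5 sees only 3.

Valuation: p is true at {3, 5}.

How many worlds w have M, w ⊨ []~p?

1: successors {3}; ~p there: 3:F. ✗
3: no successors, so []~p holds vacuously. ✓
5: successors {3}; ~p there: 3:F. ✗
Satisfying worlds: {3}.

1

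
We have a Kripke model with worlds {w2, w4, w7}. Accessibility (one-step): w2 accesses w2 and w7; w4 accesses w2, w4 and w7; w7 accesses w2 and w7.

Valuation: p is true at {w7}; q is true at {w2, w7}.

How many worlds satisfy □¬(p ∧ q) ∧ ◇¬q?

0

w2: □¬(p ∧ q) is F, ◇¬q is F. ✗
w4: □¬(p ∧ q) is F, ◇¬q is T. ✗
w7: □¬(p ∧ q) is F, ◇¬q is F. ✗
Satisfying worlds: ∅.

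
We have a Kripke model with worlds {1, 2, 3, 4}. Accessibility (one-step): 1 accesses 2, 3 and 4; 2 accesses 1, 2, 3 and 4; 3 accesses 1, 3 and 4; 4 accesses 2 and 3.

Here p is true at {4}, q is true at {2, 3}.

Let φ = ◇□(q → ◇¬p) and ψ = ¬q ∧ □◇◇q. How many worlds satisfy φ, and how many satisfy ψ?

4 and 2

For ◇□(q → ◇¬p):
1: successors {2, 3, 4}; □(q → ◇¬p) there: 2:T, 3:T, 4:T. ✓
2: successors {1, 2, 3, 4}; □(q → ◇¬p) there: 1:T, 2:T, 3:T, 4:T. ✓
3: successors {1, 3, 4}; □(q → ◇¬p) there: 1:T, 3:T, 4:T. ✓
4: successors {2, 3}; □(q → ◇¬p) there: 2:T, 3:T. ✓
— 4 worlds.
For ¬q ∧ □◇◇q:
1: ¬q is T, □◇◇q is T. ✓
2: ¬q is F, □◇◇q is T. ✗
3: ¬q is F, □◇◇q is T. ✗
4: ¬q is T, □◇◇q is T. ✓
— 2 worlds.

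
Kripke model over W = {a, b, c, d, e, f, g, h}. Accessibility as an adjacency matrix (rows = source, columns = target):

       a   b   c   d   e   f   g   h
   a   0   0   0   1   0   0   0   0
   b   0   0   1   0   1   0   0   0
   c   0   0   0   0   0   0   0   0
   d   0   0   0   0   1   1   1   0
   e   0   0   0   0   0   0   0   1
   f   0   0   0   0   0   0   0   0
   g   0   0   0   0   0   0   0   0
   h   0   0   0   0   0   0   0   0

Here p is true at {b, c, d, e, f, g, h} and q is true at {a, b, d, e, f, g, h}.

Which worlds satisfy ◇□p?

a: successors {d}; □p there: d:T. ✓
b: successors {c, e}; □p there: c:T, e:T. ✓
c: no successors, so ◇□p fails. ✗
d: successors {e, f, g}; □p there: e:T, f:T, g:T. ✓
e: successors {h}; □p there: h:T. ✓
f: no successors, so ◇□p fails. ✗
g: no successors, so ◇□p fails. ✗
h: no successors, so ◇□p fails. ✗

{a, b, d, e}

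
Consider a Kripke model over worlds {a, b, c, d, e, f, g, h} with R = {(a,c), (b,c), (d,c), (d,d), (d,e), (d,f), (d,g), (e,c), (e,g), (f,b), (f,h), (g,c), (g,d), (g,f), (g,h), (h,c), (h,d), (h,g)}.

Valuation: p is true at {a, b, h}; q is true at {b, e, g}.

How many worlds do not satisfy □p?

a: successors {c}; p there: c:F. ✗
b: successors {c}; p there: c:F. ✗
c: no successors, so □p holds vacuously. ✓
d: successors {c, d, e, f, g}; p there: c:F, d:F, e:F, f:F, g:F. ✗
e: successors {c, g}; p there: c:F, g:F. ✗
f: successors {b, h}; p there: b:T, h:T. ✓
g: successors {c, d, f, h}; p there: c:F, d:F, f:F, h:T. ✗
h: successors {c, d, g}; p there: c:F, d:F, g:F. ✗
Satisfying worlds: {c, f}.
So □p fails at the other 6 worlds.

6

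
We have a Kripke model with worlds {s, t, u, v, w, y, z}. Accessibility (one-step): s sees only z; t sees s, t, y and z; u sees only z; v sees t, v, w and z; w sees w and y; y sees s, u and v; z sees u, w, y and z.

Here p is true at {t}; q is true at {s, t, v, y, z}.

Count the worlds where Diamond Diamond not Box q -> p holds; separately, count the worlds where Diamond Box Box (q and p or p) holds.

1 and 0

For Diamond Diamond not Box q -> p:
s: Diamond Diamond not Box q is T, p is F. ✗
t: Diamond Diamond not Box q is T, p is T. ✓
u: Diamond Diamond not Box q is T, p is F. ✗
v: Diamond Diamond not Box q is T, p is F. ✗
w: Diamond Diamond not Box q is T, p is F. ✗
y: Diamond Diamond not Box q is T, p is F. ✗
z: Diamond Diamond not Box q is T, p is F. ✗
— 1 world.
For Diamond Box Box (q and p or p):
s: successors {z}; Box Box (q and p or p) there: z:F. ✗
t: successors {s, t, y, z}; Box Box (q and p or p) there: s:F, t:F, y:F, z:F. ✗
u: successors {z}; Box Box (q and p or p) there: z:F. ✗
v: successors {t, v, w, z}; Box Box (q and p or p) there: t:F, v:F, w:F, z:F. ✗
w: successors {w, y}; Box Box (q and p or p) there: w:F, y:F. ✗
y: successors {s, u, v}; Box Box (q and p or p) there: s:F, u:F, v:F. ✗
z: successors {u, w, y, z}; Box Box (q and p or p) there: u:F, w:F, y:F, z:F. ✗
— 0 worlds.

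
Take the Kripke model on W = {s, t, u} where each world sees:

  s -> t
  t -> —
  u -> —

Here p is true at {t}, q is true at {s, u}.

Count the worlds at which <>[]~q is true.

s: successors {t}; []~q there: t:T. ✓
t: no successors, so <>[]~q fails. ✗
u: no successors, so <>[]~q fails. ✗
Satisfying worlds: {s}.

1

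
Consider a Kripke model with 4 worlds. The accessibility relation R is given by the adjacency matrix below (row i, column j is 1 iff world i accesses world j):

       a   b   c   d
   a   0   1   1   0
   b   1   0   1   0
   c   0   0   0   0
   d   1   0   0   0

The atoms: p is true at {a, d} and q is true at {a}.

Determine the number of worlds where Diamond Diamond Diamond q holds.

2

a: successors {b, c}; Diamond Diamond q there: b:F, c:F. ✗
b: successors {a, c}; Diamond Diamond q there: a:T, c:F. ✓
c: no successors, so Diamond Diamond Diamond q fails. ✗
d: successors {a}; Diamond Diamond q there: a:T. ✓
Satisfying worlds: {b, d}.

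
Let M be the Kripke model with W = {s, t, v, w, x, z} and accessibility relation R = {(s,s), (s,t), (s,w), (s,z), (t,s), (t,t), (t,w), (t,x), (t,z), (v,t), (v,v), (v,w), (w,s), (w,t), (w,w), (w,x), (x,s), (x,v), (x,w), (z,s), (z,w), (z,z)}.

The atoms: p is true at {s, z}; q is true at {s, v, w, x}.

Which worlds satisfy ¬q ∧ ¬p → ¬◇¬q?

{s, v, w, x, z}

s: ¬q ∧ ¬p is F, ¬◇¬q is F. ✓
t: ¬q ∧ ¬p is T, ¬◇¬q is F. ✗
v: ¬q ∧ ¬p is F, ¬◇¬q is F. ✓
w: ¬q ∧ ¬p is F, ¬◇¬q is F. ✓
x: ¬q ∧ ¬p is F, ¬◇¬q is T. ✓
z: ¬q ∧ ¬p is F, ¬◇¬q is F. ✓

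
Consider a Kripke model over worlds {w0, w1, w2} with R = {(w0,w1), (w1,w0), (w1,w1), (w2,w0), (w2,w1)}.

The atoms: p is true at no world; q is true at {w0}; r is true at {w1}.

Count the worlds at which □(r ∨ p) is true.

w0: successors {w1}; r ∨ p there: w1:T. ✓
w1: successors {w0, w1}; r ∨ p there: w0:F, w1:T. ✗
w2: successors {w0, w1}; r ∨ p there: w0:F, w1:T. ✗
Satisfying worlds: {w0}.

1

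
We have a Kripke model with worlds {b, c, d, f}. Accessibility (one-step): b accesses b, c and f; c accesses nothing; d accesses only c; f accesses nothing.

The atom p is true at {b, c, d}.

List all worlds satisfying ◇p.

b: successors {b, c, f}; p there: b:T, c:T, f:F. ✓
c: no successors, so ◇p fails. ✗
d: successors {c}; p there: c:T. ✓
f: no successors, so ◇p fails. ✗

{b, d}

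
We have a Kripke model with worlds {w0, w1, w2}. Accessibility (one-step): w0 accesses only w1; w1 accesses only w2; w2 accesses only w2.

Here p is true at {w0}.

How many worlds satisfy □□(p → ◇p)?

w0: successors {w1}; □(p → ◇p) there: w1:T. ✓
w1: successors {w2}; □(p → ◇p) there: w2:T. ✓
w2: successors {w2}; □(p → ◇p) there: w2:T. ✓
Satisfying worlds: {w0, w1, w2}.

3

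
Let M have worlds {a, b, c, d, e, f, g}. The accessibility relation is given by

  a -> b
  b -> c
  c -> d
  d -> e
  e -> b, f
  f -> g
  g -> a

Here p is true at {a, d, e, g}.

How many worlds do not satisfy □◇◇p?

a: successors {b}; ◇◇p there: b:T. ✓
b: successors {c}; ◇◇p there: c:T. ✓
c: successors {d}; ◇◇p there: d:F. ✗
d: successors {e}; ◇◇p there: e:T. ✓
e: successors {b, f}; ◇◇p there: b:T, f:T. ✓
f: successors {g}; ◇◇p there: g:F. ✗
g: successors {a}; ◇◇p there: a:F. ✗
Satisfying worlds: {a, b, d, e}.
So □◇◇p fails at the other 3 worlds.

3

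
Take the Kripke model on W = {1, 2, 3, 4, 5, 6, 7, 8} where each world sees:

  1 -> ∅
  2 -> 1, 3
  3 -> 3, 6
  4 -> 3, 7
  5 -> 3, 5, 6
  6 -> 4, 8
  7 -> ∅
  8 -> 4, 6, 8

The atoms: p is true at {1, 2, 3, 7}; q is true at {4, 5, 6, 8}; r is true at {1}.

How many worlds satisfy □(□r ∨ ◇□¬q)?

1: no successors, so □(□r ∨ ◇□¬q) holds vacuously. ✓
2: successors {1, 3}; □r ∨ ◇□¬q there: 1:T, 3:F. ✗
3: successors {3, 6}; □r ∨ ◇□¬q there: 3:F, 6:T. ✗
4: successors {3, 7}; □r ∨ ◇□¬q there: 3:F, 7:T. ✗
5: successors {3, 5, 6}; □r ∨ ◇□¬q there: 3:F, 5:F, 6:T. ✗
6: successors {4, 8}; □r ∨ ◇□¬q there: 4:T, 8:T. ✓
7: no successors, so □(□r ∨ ◇□¬q) holds vacuously. ✓
8: successors {4, 6, 8}; □r ∨ ◇□¬q there: 4:T, 6:T, 8:T. ✓
Satisfying worlds: {1, 6, 7, 8}.

4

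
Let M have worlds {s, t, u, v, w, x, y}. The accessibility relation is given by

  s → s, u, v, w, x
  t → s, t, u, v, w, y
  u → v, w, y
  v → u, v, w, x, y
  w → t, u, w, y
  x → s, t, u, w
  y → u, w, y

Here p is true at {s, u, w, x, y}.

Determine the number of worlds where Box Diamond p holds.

7

s: successors {s, u, v, w, x}; Diamond p there: s:T, u:T, v:T, w:T, x:T. ✓
t: successors {s, t, u, v, w, y}; Diamond p there: s:T, t:T, u:T, v:T, w:T, y:T. ✓
u: successors {v, w, y}; Diamond p there: v:T, w:T, y:T. ✓
v: successors {u, v, w, x, y}; Diamond p there: u:T, v:T, w:T, x:T, y:T. ✓
w: successors {t, u, w, y}; Diamond p there: t:T, u:T, w:T, y:T. ✓
x: successors {s, t, u, w}; Diamond p there: s:T, t:T, u:T, w:T. ✓
y: successors {u, w, y}; Diamond p there: u:T, w:T, y:T. ✓
Satisfying worlds: {s, t, u, v, w, x, y}.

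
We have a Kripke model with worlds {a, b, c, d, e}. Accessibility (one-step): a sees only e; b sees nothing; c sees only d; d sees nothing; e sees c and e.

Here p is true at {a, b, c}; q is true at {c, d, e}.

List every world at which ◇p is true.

a: successors {e}; p there: e:F. ✗
b: no successors, so ◇p fails. ✗
c: successors {d}; p there: d:F. ✗
d: no successors, so ◇p fails. ✗
e: successors {c, e}; p there: c:T, e:F. ✓

{e}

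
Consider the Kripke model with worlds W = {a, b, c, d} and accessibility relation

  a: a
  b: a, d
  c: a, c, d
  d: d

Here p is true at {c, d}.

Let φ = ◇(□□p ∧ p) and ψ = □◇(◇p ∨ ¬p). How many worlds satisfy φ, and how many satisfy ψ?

For ◇(□□p ∧ p):
a: successors {a}; □□p ∧ p there: a:F. ✗
b: successors {a, d}; □□p ∧ p there: a:F, d:T. ✓
c: successors {a, c, d}; □□p ∧ p there: a:F, c:F, d:T. ✓
d: successors {d}; □□p ∧ p there: d:T. ✓
— 3 worlds.
For □◇(◇p ∨ ¬p):
a: successors {a}; ◇(◇p ∨ ¬p) there: a:T. ✓
b: successors {a, d}; ◇(◇p ∨ ¬p) there: a:T, d:T. ✓
c: successors {a, c, d}; ◇(◇p ∨ ¬p) there: a:T, c:T, d:T. ✓
d: successors {d}; ◇(◇p ∨ ¬p) there: d:T. ✓
— 4 worlds.

3 and 4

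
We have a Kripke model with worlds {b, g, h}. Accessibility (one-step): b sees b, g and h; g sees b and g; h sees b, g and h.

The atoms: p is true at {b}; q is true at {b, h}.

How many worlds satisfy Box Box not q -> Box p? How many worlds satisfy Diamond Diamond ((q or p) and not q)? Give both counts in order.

3 and 0

For Box Box not q -> Box p:
b: Box Box not q is F, Box p is F. ✓
g: Box Box not q is F, Box p is F. ✓
h: Box Box not q is F, Box p is F. ✓
— 3 worlds.
For Diamond Diamond ((q or p) and not q):
b: successors {b, g, h}; Diamond ((q or p) and not q) there: b:F, g:F, h:F. ✗
g: successors {b, g}; Diamond ((q or p) and not q) there: b:F, g:F. ✗
h: successors {b, g, h}; Diamond ((q or p) and not q) there: b:F, g:F, h:F. ✗
— 0 worlds.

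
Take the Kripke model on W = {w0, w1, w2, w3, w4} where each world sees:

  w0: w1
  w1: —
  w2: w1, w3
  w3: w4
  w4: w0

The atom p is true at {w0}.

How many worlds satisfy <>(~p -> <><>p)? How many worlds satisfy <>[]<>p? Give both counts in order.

2 and 2

For <>(~p -> <><>p):
w0: successors {w1}; ~p -> <><>p there: w1:F. ✗
w1: no successors, so <>(~p -> <><>p) fails. ✗
w2: successors {w1, w3}; ~p -> <><>p there: w1:F, w3:T. ✓
w3: successors {w4}; ~p -> <><>p there: w4:F. ✗
w4: successors {w0}; ~p -> <><>p there: w0:T. ✓
— 2 worlds.
For <>[]<>p:
w0: successors {w1}; []<>p there: w1:T. ✓
w1: no successors, so <>[]<>p fails. ✗
w2: successors {w1, w3}; []<>p there: w1:T, w3:T. ✓
w3: successors {w4}; []<>p there: w4:F. ✗
w4: successors {w0}; []<>p there: w0:F. ✗
— 2 worlds.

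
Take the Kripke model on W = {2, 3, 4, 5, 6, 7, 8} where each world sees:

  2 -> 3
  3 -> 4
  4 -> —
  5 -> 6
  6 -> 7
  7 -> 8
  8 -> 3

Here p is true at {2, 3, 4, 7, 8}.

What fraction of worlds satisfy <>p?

5/7

2: successors {3}; p there: 3:T. ✓
3: successors {4}; p there: 4:T. ✓
4: no successors, so <>p fails. ✗
5: successors {6}; p there: 6:F. ✗
6: successors {7}; p there: 7:T. ✓
7: successors {8}; p there: 8:T. ✓
8: successors {3}; p there: 3:T. ✓
That's 5 of 7 worlds, so 5/7.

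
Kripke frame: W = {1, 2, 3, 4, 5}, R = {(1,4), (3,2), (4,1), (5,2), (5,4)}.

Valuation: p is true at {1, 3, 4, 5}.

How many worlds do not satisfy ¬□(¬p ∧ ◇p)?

1: □(¬p ∧ ◇p) is F. ✓
2: □(¬p ∧ ◇p) is T. ✗
3: □(¬p ∧ ◇p) is F. ✓
4: □(¬p ∧ ◇p) is F. ✓
5: □(¬p ∧ ◇p) is F. ✓
Satisfying worlds: {1, 3, 4, 5}.
So ¬□(¬p ∧ ◇p) fails at the other 1 world.

1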